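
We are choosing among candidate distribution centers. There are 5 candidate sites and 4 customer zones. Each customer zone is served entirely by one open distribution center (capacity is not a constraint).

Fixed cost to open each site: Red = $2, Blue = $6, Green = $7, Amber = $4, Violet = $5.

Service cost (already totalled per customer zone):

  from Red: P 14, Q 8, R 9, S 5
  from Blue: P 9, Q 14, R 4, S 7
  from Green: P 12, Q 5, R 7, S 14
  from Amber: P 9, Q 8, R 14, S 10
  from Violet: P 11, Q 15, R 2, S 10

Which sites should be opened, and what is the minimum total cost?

Open Red and Violet; minimum total cost 33.

For any fixed open set, each customer zone goes to its cheapest open site; total = fixed + service.
{Red, Violet}: P→Violet 11, Q→Red 8, R→Violet 2, S→Red 5. Service 26; fixed 7; total 33.
{Red, Blue}: P→Blue 9, Q→Red 8, R→Blue 4, S→Red 5. Service 26; fixed 8; total 34.
{Red, Amber, Violet}: P→Amber 9, Q→Red 8, R→Violet 2, S→Red 5. Service 24; fixed 11; total 35.
{Red, Blue, Green, Amber, Violet}: service 21 + fixed 24 = 45
No other subset beats 33.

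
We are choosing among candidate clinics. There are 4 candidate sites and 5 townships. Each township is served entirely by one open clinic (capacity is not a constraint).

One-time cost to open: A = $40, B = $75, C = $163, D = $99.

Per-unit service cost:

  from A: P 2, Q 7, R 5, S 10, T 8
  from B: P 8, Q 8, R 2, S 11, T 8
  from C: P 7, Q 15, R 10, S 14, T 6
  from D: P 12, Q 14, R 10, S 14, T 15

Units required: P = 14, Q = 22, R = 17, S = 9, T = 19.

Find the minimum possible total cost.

Minimum total cost: 549

For any fixed open set, each township goes to its cheapest open site; total = fixed + service.
{A}: P→A 2·14=28, Q→A 7·22=154, R→A 5·17=85, S→A 10·9=90, T→A 8·19=152. Service 509; fixed 40; total 549.
{A, B}: service 458 + fixed 115 = 573
{A, D}: service 509 + fixed 139 = 648
{A, B, C, D}: service 420 + fixed 377 = 797
No other subset beats 549.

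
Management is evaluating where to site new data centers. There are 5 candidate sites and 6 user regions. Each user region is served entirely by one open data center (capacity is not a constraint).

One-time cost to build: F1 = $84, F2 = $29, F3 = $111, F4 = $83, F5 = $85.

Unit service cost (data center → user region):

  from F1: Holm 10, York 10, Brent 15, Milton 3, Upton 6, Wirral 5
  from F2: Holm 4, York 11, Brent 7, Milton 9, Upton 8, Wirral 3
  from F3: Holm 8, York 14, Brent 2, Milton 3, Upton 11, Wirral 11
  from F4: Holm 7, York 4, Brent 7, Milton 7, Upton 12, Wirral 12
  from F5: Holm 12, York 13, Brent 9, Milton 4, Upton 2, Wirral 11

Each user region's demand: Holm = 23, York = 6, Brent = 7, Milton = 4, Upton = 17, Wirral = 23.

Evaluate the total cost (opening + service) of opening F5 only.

Each user region is assigned to its cheapest site among the open ones.
{F5}: Holm→F5 12·23=276, York→F5 13·6=78, Brent→F5 9·7=63, Milton→F5 4·4=16, Upton→F5 2·17=34, Wirral→F5 11·23=253. Service 720; fixed 85; total 805.

Total cost: 805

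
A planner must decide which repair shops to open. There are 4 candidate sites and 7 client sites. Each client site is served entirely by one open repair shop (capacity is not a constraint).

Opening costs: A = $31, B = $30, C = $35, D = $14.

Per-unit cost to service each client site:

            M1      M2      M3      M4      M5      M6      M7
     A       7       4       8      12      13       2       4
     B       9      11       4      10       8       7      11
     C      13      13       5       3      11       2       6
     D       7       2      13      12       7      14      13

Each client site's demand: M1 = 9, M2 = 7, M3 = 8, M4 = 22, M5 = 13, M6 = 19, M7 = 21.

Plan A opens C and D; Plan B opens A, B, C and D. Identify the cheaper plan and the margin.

Plan A is cheaper by 11.

Plan A: {C, D}: M1→D 7·9=63, M2→D 2·7=14, M3→C 5·8=40, M4→C 3·22=66, M5→D 7·13=91, M6→C 2·19=38, M7→C 6·21=126. Service 438; fixed 49; total 487.
Plan B: {A, B, C, D}: M1→A 7·9=63, M2→D 2·7=14, M3→B 4·8=32, M4→C 3·22=66, M5→D 7·13=91, M6→A 2·19=38, M7→A 4·21=84. Service 388; fixed 110; total 498.
Difference: |487 − 498| = 11.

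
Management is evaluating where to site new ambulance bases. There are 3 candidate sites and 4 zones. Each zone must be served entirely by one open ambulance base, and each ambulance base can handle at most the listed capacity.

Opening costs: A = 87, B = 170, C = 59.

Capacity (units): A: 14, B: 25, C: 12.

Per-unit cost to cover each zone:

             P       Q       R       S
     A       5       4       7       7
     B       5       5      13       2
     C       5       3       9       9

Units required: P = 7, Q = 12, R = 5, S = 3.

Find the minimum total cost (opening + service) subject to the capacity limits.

Minimum total cost: 371

Open {B, C}: P→B 5·7=35, Q→C 3·12=36, R→B 13·5=65, S→B 2·3=6.
Loads: B carries 15/25, C carries 12/12. Service 142; fixed 229; total 371.
Next best feasible plan costs 375.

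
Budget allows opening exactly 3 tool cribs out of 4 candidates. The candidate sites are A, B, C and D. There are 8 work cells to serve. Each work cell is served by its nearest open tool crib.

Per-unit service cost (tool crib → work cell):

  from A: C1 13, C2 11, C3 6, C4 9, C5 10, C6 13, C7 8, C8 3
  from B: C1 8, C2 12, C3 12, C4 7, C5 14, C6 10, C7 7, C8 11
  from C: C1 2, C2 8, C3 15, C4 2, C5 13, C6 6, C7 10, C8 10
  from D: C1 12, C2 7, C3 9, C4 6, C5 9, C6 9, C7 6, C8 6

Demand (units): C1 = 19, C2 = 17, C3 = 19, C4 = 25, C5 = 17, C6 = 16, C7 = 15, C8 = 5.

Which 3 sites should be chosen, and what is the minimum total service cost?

With exactly 3 open, each work cell uses its cheapest among the chosen.
{A, C, D}: C1→C 2·19=38, C2→D 7·17=119, C3→A 6·19=114, C4→C 2·25=50, C5→D 9·17=153, C6→C 6·16=96, C7→D 6·15=90, C8→A 3·5=15. Service cost 675.
{A, B, C}: service cost 724
{B, C, D}: service cost 747
Among all 4 size-3 choices, {A, C, D} is lowest.

Choose A, C and D; total service cost 675.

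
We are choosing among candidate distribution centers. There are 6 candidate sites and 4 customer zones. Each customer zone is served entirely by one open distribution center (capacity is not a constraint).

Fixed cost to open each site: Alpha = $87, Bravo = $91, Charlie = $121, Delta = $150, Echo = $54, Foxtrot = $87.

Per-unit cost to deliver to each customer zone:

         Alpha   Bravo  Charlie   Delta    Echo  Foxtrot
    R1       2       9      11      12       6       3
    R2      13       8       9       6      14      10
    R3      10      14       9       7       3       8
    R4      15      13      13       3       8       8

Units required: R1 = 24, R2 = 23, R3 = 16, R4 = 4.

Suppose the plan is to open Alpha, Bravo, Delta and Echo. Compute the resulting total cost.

Each customer zone is assigned to its cheapest site among the open ones.
{Alpha, Bravo, Delta, Echo}: R1→Alpha 2·24=48, R2→Delta 6·23=138, R3→Echo 3·16=48, R4→Delta 3·4=12. Service 246; fixed 382; total 628.

Total cost: 628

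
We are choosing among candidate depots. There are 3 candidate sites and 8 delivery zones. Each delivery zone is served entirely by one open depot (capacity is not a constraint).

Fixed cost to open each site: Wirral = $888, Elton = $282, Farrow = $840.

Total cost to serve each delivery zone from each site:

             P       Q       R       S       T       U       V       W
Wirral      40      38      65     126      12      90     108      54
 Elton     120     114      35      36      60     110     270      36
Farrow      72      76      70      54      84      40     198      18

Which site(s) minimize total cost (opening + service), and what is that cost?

For any fixed open set, each delivery zone goes to its cheapest open site; total = fixed + service.
{Elton}: P→Elton 120, Q→Elton 114, R→Elton 35, S→Elton 36, T→Elton 60, U→Elton 110, V→Elton 270, W→Elton 36. Service 781; fixed 282; total 1063.
{Wirral}: P→Wirral 40, Q→Wirral 38, R→Wirral 65, S→Wirral 126, T→Wirral 12, U→Wirral 90, V→Wirral 108, W→Wirral 54. Service 533; fixed 888; total 1421.
{Farrow}: P→Farrow 72, Q→Farrow 76, R→Farrow 70, S→Farrow 54, T→Farrow 84, U→Farrow 40, V→Farrow 198, W→Farrow 18. Service 612; fixed 840; total 1452.
{Wirral, Elton, Farrow}: service 327 + fixed 2010 = 2337
(All 7 nonempty subsets were checked; Elton only is lowest.)

Open Elton only; minimum total cost 1063.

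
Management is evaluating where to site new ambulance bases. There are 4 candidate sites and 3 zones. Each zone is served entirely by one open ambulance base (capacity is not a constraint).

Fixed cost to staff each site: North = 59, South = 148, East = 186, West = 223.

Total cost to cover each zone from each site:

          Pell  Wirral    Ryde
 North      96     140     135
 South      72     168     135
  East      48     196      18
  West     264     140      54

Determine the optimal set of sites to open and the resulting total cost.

Open North only; minimum total cost 430.

For any fixed open set, each zone goes to its cheapest open site; total = fixed + service.
{North}: Pell→North 96, Wirral→North 140, Ryde→North 135. Service 371; fixed 59; total 430.
{East}: service 262 + fixed 186 = 448
{North, East}: Pell→East 48, Wirral→North 140, Ryde→East 18. Service 206; fixed 245; total 451.
{North, South, East, West}: service 206 + fixed 616 = 822
No other subset beats 430.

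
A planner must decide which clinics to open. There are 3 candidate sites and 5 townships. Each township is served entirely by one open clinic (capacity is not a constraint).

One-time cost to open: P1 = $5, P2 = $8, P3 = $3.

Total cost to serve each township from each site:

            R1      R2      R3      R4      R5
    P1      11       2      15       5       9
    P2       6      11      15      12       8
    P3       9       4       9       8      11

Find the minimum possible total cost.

For any fixed open set, each township goes to its cheapest open site; total = fixed + service.
{P1, P3}: R1→P3 9, R2→P1 2, R3→P3 9, R4→P1 5, R5→P1 9. Service 34; fixed 8; total 42.
{P3}: service 41 + fixed 3 = 44
{P1, P2, P3}: R1→P2 6, R2→P1 2, R3→P3 9, R4→P1 5, R5→P2 8. Service 30; fixed 16; total 46.
No other subset beats 42.

Minimum total cost: 42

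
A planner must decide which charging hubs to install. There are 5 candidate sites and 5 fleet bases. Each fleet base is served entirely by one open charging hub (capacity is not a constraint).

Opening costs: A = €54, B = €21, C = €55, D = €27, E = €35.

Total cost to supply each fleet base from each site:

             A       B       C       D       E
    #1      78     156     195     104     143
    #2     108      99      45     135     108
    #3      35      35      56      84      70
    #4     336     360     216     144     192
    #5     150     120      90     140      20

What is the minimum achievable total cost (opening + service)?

For any fixed open set, each fleet base goes to its cheapest open site; total = fixed + service.
{B, D, E}: #1→D 104, #2→B 99, #3→B 35, #4→D 144, #5→E 20. Service 402; fixed 83; total 485.
{B, C, D, E}: service 348 + fixed 138 = 486
{C, D, E}: service 369 + fixed 117 = 486
{A, B, C, D, E}: service 322 + fixed 192 = 514
No other subset beats 485.

Minimum total cost: 485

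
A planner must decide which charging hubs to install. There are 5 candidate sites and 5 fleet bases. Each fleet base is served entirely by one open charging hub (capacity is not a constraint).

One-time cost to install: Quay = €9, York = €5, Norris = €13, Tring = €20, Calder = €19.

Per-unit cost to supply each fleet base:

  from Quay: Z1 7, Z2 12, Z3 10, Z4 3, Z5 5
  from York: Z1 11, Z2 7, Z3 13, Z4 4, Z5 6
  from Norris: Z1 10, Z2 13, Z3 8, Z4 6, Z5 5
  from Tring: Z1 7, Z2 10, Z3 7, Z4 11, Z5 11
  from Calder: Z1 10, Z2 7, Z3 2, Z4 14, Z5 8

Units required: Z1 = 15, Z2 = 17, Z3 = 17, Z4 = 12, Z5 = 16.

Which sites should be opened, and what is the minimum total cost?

For any fixed open set, each fleet base goes to its cheapest open site; total = fixed + service.
{Quay, Calder}: Z1→Quay 7·15=105, Z2→Calder 7·17=119, Z3→Calder 2·17=34, Z4→Quay 3·12=36, Z5→Quay 5·16=80. Service 374; fixed 28; total 402.
{Quay, York, Calder}: Z1→Quay 7·15=105, Z2→York 7·17=119, Z3→Calder 2·17=34, Z4→Quay 3·12=36, Z5→Quay 5·16=80. Service 374; fixed 33; total 407.
{Quay, Norris, Calder}: Z1→Quay 7·15=105, Z2→Calder 7·17=119, Z3→Calder 2·17=34, Z4→Quay 3·12=36, Z5→Quay 5·16=80. Service 374; fixed 41; total 415.
{Quay, York, Norris, Tring, Calder}: Z1→Quay 7·15=105, Z2→York 7·17=119, Z3→Calder 2·17=34, Z4→Quay 3·12=36, Z5→Quay 5·16=80. Service 374; fixed 66; total 440.
No other subset beats 402.

Open Quay and Calder; minimum total cost 402.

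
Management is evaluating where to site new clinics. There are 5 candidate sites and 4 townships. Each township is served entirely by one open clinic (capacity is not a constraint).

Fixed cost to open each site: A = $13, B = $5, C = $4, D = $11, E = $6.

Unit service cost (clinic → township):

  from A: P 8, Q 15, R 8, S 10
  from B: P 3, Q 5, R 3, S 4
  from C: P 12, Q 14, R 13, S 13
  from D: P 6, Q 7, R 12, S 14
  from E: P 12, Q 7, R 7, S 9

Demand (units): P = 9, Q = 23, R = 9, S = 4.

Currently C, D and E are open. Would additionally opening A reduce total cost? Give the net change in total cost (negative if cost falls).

No — net change +13 (cost rises by 13).

Current service cost with {C, D, E}: 314.
Adding A: each township re-picks its cheapest; new service cost 314, saving 0.
Extra fixed cost: 13. Net change = 13 − 0 = 13.
(Totals: 335 → 348.)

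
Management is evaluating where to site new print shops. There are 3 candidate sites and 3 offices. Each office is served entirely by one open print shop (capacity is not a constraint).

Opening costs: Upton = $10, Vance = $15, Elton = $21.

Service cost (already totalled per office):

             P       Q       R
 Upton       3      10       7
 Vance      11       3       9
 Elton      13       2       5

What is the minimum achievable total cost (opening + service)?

For any fixed open set, each office goes to its cheapest open site; total = fixed + service.
{Upton}: P→Upton 3, Q→Upton 10, R→Upton 7. Service 20; fixed 10; total 30.
{Upton, Vance}: P→Upton 3, Q→Vance 3, R→Upton 7. Service 13; fixed 25; total 38.
{Vance}: P→Vance 11, Q→Vance 3, R→Vance 9. Service 23; fixed 15; total 38.
{Upton, Vance, Elton}: P→Upton 3, Q→Elton 2, R→Elton 5. Service 10; fixed 46; total 56.
No other subset beats 30.

Minimum total cost: 30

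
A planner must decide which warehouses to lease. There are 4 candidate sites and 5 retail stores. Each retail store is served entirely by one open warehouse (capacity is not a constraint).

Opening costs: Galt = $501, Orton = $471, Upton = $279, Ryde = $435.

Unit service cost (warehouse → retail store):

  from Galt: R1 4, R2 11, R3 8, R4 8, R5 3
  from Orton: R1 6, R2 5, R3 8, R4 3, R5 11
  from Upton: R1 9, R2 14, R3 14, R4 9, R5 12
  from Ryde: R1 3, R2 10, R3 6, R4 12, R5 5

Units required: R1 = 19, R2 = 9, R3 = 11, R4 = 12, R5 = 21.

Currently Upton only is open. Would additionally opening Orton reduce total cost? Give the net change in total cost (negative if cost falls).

No — net change +174 (cost rises by 174).

Current service cost with {Upton}: 811.
Adding Orton: each retail store re-picks its cheapest; new service cost 514, saving 297.
Extra fixed cost: 471. Net change = 471 − 297 = 174.
(Totals: 1090 → 1264.)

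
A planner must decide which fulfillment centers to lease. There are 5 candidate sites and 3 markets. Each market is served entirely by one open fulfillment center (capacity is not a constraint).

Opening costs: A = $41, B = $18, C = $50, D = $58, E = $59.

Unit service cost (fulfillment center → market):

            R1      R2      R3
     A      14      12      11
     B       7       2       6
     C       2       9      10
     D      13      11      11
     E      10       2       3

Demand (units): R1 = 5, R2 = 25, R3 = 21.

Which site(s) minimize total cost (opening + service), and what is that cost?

Open E only; minimum total cost 222.

For any fixed open set, each market goes to its cheapest open site; total = fixed + service.
{E}: R1→E 10·5=50, R2→E 2·25=50, R3→E 3·21=63. Service 163; fixed 59; total 222.
{B, E}: R1→B 7·5=35, R2→B 2·25=50, R3→E 3·21=63. Service 148; fixed 77; total 225.
{B}: service 211 + fixed 18 = 229
{A, B, C, D, E}: R1→C 2·5=10, R2→B 2·25=50, R3→E 3·21=63. Service 123; fixed 226; total 349.
No other subset beats 222.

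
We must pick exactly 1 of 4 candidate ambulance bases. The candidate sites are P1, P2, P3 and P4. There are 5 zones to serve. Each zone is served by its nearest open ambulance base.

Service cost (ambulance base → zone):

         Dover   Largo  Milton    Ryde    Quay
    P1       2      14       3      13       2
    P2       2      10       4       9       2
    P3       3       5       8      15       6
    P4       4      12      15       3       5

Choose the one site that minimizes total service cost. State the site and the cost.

Choose P2 only; total service cost 27.

With exactly 1 open, each zone uses its cheapest among the chosen.
{P2}: Dover→P2 2, Largo→P2 10, Milton→P2 4, Ryde→P2 9, Quay→P2 2. Service cost 27.
{P1}: service cost 34
{P3}: service cost 37
Among all 4 size-1 choices, {P2} is lowest.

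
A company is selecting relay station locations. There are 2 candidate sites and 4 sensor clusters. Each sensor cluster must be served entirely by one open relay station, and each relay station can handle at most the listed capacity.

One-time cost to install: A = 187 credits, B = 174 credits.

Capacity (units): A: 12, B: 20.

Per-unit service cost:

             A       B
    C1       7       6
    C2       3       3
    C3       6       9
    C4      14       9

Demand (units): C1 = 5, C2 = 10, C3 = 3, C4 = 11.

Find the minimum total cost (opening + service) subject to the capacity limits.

Open {A, B}: C1→B 6·5=30, C2→A 3·10=30, C3→B 9·3=27, C4→B 9·11=99.
Loads: A carries 10/12, B carries 19/20. Service 186; fixed 361; total 547.
Next best feasible plan costs 602.

Minimum total cost: 547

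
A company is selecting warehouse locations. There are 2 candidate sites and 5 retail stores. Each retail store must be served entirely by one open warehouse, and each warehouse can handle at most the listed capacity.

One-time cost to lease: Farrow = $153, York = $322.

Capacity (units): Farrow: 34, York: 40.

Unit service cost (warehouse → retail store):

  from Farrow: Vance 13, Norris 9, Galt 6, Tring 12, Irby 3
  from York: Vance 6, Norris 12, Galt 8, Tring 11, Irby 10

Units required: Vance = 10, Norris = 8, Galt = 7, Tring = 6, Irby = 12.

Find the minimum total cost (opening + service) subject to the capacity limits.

Open {Farrow, York}: Vance→York 6·10=60, Norris→Farrow 9·8=72, Galt→Farrow 6·7=42, Tring→York 11·6=66, Irby→Farrow 3·12=36.
Loads: Farrow carries 27/34, York carries 16/40. Service 276; fixed 475; total 751.
Next best feasible plan costs 757.

Minimum total cost: 751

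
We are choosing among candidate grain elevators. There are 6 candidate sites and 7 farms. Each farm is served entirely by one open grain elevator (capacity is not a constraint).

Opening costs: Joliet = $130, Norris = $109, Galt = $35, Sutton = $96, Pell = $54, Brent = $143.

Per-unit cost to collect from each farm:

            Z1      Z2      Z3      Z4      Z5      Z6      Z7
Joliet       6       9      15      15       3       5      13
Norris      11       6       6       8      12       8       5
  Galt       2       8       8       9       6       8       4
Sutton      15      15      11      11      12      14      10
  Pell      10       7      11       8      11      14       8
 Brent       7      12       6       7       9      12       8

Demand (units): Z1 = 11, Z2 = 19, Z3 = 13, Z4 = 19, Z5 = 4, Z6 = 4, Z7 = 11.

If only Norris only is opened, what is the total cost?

Each farm is assigned to its cheapest site among the open ones.
{Norris}: Z1→Norris 11·11=121, Z2→Norris 6·19=114, Z3→Norris 6·13=78, Z4→Norris 8·19=152, Z5→Norris 12·4=48, Z6→Norris 8·4=32, Z7→Norris 5·11=55. Service 600; fixed 109; total 709.

Total cost: 709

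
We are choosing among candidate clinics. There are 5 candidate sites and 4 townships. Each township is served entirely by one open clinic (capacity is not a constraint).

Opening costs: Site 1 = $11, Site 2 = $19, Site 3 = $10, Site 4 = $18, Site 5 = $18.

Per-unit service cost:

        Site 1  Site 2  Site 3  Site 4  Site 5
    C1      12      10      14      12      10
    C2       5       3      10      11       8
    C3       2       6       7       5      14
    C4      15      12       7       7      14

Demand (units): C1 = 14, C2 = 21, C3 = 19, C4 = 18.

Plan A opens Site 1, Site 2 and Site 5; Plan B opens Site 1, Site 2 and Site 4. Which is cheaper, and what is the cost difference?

Plan B is cheaper by 90.

Plan A: {Site 1, Site 2, Site 5}: C1→Site 2 10·14=140, C2→Site 2 3·21=63, C3→Site 1 2·19=38, C4→Site 2 12·18=216. Service 457; fixed 48; total 505.
Plan B: {Site 1, Site 2, Site 4}: C1→Site 2 10·14=140, C2→Site 2 3·21=63, C3→Site 1 2·19=38, C4→Site 4 7·18=126. Service 367; fixed 48; total 415.
Difference: |505 − 415| = 90.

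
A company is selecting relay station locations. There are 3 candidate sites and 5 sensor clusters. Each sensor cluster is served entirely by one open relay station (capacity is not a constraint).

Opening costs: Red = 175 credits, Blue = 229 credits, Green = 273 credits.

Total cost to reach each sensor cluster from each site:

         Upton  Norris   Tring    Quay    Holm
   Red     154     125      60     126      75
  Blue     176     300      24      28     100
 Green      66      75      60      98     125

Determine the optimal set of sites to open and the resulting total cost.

Open Green only; minimum total cost 697.

For any fixed open set, each sensor cluster goes to its cheapest open site; total = fixed + service.
{Green}: Upton→Green 66, Norris→Green 75, Tring→Green 60, Quay→Green 98, Holm→Green 125. Service 424; fixed 273; total 697.
{Red}: service 540 + fixed 175 = 715
{Blue, Green}: Upton→Green 66, Norris→Green 75, Tring→Blue 24, Quay→Blue 28, Holm→Blue 100. Service 293; fixed 502; total 795.
{Red, Blue, Green}: Upton→Green 66, Norris→Green 75, Tring→Blue 24, Quay→Blue 28, Holm→Red 75. Service 268; fixed 677; total 945.
No other subset beats 697.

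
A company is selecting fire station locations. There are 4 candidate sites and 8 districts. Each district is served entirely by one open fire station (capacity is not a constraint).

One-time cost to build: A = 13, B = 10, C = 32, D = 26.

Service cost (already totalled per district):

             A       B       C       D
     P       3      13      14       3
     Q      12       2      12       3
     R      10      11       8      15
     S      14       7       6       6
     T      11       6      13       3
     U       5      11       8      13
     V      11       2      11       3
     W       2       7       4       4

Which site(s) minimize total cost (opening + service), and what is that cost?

For any fixed open set, each district goes to its cheapest open site; total = fixed + service.
{A, B}: P→A 3, Q→B 2, R→A 10, S→B 7, T→B 6, U→A 5, V→B 2, W→A 2. Service 37; fixed 23; total 60.
{B}: service 59 + fixed 10 = 69
{A, D}: service 35 + fixed 39 = 74
{A, B, C, D}: P→A 3, Q→B 2, R→C 8, S→C 6, T→D 3, U→A 5, V→B 2, W→A 2. Service 31; fixed 81; total 112.
No other subset beats 60.

Open A and B; minimum total cost 60.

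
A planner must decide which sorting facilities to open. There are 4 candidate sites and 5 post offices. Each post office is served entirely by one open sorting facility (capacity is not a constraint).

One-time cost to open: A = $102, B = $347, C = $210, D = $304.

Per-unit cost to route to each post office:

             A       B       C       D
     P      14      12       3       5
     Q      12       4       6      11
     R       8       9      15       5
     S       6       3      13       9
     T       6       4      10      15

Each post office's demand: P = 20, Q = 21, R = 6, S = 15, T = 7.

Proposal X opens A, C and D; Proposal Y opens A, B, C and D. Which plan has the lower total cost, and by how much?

Proposal X is cheaper by 246.

Proposal X: {A, C, D}: P→C 3·20=60, Q→C 6·21=126, R→D 5·6=30, S→A 6·15=90, T→A 6·7=42. Service 348; fixed 616; total 964.
Proposal Y: {A, B, C, D}: P→C 3·20=60, Q→B 4·21=84, R→D 5·6=30, S→B 3·15=45, T→B 4·7=28. Service 247; fixed 963; total 1210.
Difference: |964 − 1210| = 246.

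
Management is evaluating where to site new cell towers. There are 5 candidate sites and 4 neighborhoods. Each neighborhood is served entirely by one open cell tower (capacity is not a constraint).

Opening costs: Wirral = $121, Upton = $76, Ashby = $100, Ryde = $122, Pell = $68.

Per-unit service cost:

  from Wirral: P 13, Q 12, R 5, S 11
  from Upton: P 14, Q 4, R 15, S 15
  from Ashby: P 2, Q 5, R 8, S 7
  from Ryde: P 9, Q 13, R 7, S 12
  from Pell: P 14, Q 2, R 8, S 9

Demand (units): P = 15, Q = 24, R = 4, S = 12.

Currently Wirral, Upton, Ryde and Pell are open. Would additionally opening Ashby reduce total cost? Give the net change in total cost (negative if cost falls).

Current service cost with {Wirral, Upton, Ryde, Pell}: 311.
Adding Ashby: each neighborhood re-picks its cheapest; new service cost 182, saving 129.
Extra fixed cost: 100. Net change = 100 − 129 = -29.
(Totals: 698 → 669.)

Yes — net change −29 (cost falls by 29).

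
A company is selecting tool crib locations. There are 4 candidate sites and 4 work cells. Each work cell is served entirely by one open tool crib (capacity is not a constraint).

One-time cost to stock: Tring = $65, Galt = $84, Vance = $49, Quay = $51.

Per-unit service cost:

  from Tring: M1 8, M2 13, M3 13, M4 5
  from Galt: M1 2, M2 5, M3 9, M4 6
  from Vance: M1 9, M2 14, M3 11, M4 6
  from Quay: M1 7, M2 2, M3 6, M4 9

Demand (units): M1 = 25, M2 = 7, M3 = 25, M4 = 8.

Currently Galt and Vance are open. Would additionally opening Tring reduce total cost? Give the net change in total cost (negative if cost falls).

No — net change +57 (cost rises by 57).

Current service cost with {Galt, Vance}: 358.
Adding Tring: each work cell re-picks its cheapest; new service cost 350, saving 8.
Extra fixed cost: 65. Net change = 65 − 8 = 57.
(Totals: 491 → 548.)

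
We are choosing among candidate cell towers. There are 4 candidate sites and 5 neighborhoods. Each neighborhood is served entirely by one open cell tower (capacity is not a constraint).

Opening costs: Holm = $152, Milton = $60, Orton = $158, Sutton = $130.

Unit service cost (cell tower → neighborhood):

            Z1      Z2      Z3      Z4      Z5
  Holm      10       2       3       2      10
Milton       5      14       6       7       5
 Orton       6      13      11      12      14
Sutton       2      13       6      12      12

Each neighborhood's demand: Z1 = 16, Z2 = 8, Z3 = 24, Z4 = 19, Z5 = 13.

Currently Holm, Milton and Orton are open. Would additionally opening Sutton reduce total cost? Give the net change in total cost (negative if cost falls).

No — net change +82 (cost rises by 82).

Current service cost with {Holm, Milton, Orton}: 271.
Adding Sutton: each neighborhood re-picks its cheapest; new service cost 223, saving 48.
Extra fixed cost: 130. Net change = 130 − 48 = 82.
(Totals: 641 → 723.)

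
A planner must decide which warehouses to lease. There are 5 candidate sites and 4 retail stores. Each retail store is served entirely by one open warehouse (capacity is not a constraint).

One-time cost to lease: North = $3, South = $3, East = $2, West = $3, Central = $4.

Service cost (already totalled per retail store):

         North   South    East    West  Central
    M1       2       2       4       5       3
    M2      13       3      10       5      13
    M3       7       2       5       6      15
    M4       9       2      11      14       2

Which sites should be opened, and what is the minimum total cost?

Open South only; minimum total cost 12.

For any fixed open set, each retail store goes to its cheapest open site; total = fixed + service.
{South}: M1→South 2, M2→South 3, M3→South 2, M4→South 2. Service 9; fixed 3; total 12.
{South, East}: M1→South 2, M2→South 3, M3→South 2, M4→South 2. Service 9; fixed 5; total 14.
{North, South}: service 9 + fixed 6 = 15
{North, South, East, West, Central}: service 9 + fixed 15 = 24
No other subset beats 12.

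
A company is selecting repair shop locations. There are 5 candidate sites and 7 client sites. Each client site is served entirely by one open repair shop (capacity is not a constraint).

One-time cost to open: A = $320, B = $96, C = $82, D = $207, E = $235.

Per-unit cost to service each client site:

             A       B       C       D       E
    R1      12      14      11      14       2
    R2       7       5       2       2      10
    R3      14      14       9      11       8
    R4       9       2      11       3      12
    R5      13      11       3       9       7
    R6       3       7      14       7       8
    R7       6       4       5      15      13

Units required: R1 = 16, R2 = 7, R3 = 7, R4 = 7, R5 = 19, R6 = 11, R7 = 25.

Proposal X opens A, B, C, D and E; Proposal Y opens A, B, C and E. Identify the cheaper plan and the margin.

Proposal X: {A, B, C, D, E}: R1→E 2·16=32, R2→C 2·7=14, R3→E 8·7=56, R4→B 2·7=14, R5→C 3·19=57, R6→A 3·11=33, R7→B 4·25=100. Service 306; fixed 940; total 1246.
Proposal Y: {A, B, C, E}: R1→E 2·16=32, R2→C 2·7=14, R3→E 8·7=56, R4→B 2·7=14, R5→C 3·19=57, R6→A 3·11=33, R7→B 4·25=100. Service 306; fixed 733; total 1039.
Difference: |1246 − 1039| = 207.

Proposal Y is cheaper by 207.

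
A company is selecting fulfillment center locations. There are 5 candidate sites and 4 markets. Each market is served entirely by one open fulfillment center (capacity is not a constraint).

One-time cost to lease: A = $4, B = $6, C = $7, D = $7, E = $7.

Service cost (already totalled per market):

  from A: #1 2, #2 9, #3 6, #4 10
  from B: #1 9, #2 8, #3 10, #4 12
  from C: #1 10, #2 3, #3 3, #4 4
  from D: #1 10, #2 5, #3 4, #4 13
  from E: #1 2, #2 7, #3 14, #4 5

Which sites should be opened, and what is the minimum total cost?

For any fixed open set, each market goes to its cheapest open site; total = fixed + service.
{A, C}: #1→A 2, #2→C 3, #3→C 3, #4→C 4. Service 12; fixed 11; total 23.
{C, E}: service 12 + fixed 14 = 26
{C}: service 20 + fixed 7 = 27
{A, B, C, D, E}: service 12 + fixed 31 = 43
No other subset beats 23.

Open A and C; minimum total cost 23.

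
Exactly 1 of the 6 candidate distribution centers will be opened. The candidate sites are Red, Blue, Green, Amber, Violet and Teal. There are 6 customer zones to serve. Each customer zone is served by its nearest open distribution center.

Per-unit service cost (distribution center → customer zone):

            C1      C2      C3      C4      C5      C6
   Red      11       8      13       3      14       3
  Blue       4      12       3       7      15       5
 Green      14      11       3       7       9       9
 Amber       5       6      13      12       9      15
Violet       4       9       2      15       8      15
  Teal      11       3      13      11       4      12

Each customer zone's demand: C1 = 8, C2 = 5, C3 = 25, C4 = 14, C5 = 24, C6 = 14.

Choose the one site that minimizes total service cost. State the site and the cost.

With exactly 1 open, each customer zone uses its cheapest among the chosen.
{Green}: C1→Green 14·8=112, C2→Green 11·5=55, C3→Green 3·25=75, C4→Green 7·14=98, C5→Green 9·24=216, C6→Green 9·14=126. Service cost 682.
{Blue}: service cost 695
{Violet}: service cost 739
Among all 6 size-1 choices, {Green} is lowest.

Choose Green only; total service cost 682.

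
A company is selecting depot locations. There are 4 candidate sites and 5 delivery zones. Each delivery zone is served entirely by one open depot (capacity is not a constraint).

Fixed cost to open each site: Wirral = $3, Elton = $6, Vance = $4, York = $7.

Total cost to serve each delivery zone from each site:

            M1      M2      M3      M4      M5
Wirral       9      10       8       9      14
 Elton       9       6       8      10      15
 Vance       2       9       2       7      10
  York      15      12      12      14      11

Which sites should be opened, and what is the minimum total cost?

For any fixed open set, each delivery zone goes to its cheapest open site; total = fixed + service.
{Vance}: M1→Vance 2, M2→Vance 9, M3→Vance 2, M4→Vance 7, M5→Vance 10. Service 30; fixed 4; total 34.
{Wirral, Vance}: M1→Vance 2, M2→Vance 9, M3→Vance 2, M4→Vance 7, M5→Vance 10. Service 30; fixed 7; total 37.
{Elton, Vance}: M1→Vance 2, M2→Elton 6, M3→Vance 2, M4→Vance 7, M5→Vance 10. Service 27; fixed 10; total 37.
{Wirral, Elton, Vance, York}: service 27 + fixed 20 = 47
(All 15 nonempty subsets were checked; Vance only is lowest.)

Open Vance only; minimum total cost 34.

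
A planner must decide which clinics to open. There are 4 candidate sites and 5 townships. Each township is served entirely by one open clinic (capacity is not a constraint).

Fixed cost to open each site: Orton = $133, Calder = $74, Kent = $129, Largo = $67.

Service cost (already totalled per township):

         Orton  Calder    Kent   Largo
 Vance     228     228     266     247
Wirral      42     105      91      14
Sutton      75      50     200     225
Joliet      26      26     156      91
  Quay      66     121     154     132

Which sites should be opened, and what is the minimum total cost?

For any fixed open set, each township goes to its cheapest open site; total = fixed + service.
{Orton}: Vance→Orton 228, Wirral→Orton 42, Sutton→Orton 75, Joliet→Orton 26, Quay→Orton 66. Service 437; fixed 133; total 570.
{Calder, Largo}: Vance→Calder 228, Wirral→Largo 14, Sutton→Calder 50, Joliet→Calder 26, Quay→Calder 121. Service 439; fixed 141; total 580.
{Calder}: service 530 + fixed 74 = 604
{Orton, Calder, Kent, Largo}: service 384 + fixed 403 = 787
(All 15 nonempty subsets were checked; Orton only is lowest.)

Open Orton only; minimum total cost 570.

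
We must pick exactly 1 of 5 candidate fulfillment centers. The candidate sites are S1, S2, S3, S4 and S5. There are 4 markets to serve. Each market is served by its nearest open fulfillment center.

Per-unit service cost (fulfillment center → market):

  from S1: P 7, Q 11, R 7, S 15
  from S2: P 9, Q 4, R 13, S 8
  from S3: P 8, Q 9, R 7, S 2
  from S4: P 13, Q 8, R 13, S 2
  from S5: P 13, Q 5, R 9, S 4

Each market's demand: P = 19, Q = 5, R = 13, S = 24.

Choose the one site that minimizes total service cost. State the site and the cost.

With exactly 1 open, each market uses its cheapest among the chosen.
{S3}: P→S3 8·19=152, Q→S3 9·5=45, R→S3 7·13=91, S→S3 2·24=48. Service cost 336.
{S5}: service cost 485
{S4}: service cost 504
Among all 5 size-1 choices, {S3} is lowest.

Choose S3 only; total service cost 336.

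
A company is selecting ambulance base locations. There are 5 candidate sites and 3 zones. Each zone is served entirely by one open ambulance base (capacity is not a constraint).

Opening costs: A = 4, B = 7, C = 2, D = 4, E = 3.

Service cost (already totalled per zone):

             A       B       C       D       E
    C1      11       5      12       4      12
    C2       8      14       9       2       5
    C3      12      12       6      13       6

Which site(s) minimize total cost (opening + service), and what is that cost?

Open C and D; minimum total cost 18.

For any fixed open set, each zone goes to its cheapest open site; total = fixed + service.
{C, D}: C1→D 4, C2→D 2, C3→C 6. Service 12; fixed 6; total 18.
{D, E}: service 12 + fixed 7 = 19
{C, D, E}: service 12 + fixed 9 = 21
{A, B, C, D, E}: C1→D 4, C2→D 2, C3→C 6. Service 12; fixed 20; total 32.
No other subset beats 18.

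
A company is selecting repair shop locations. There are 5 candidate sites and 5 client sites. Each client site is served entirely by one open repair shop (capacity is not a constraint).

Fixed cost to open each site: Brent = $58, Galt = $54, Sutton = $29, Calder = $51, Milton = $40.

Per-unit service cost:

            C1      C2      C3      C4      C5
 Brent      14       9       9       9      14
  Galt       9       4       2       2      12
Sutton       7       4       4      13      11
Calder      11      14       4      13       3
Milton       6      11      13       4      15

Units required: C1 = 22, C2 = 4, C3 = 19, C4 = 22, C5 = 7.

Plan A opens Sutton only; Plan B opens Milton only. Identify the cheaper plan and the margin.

Plan A: {Sutton}: C1→Sutton 7·22=154, C2→Sutton 4·4=16, C3→Sutton 4·19=76, C4→Sutton 13·22=286, C5→Sutton 11·7=77. Service 609; fixed 29; total 638.
Plan B: {Milton}: C1→Milton 6·22=132, C2→Milton 11·4=44, C3→Milton 13·19=247, C4→Milton 4·22=88, C5→Milton 15·7=105. Service 616; fixed 40; total 656.
Difference: |638 − 656| = 18.

Plan A is cheaper by 18.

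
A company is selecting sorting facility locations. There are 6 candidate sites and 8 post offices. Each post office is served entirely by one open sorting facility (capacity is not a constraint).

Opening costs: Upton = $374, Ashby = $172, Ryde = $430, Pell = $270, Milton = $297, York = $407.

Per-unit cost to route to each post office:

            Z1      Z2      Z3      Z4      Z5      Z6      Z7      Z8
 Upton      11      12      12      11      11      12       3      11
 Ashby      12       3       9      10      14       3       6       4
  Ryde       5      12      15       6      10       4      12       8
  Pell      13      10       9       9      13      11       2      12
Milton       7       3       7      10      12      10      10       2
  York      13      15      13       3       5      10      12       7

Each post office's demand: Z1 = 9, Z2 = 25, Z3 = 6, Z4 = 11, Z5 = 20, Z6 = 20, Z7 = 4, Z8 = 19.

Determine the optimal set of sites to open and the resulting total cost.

Open Ashby only; minimum total cost 959.

For any fixed open set, each post office goes to its cheapest open site; total = fixed + service.
{Ashby}: Z1→Ashby 12·9=108, Z2→Ashby 3·25=75, Z3→Ashby 9·6=54, Z4→Ashby 10·11=110, Z5→Ashby 14·20=280, Z6→Ashby 3·20=60, Z7→Ashby 6·4=24, Z8→Ashby 4·19=76. Service 787; fixed 172; total 959.
{Milton}: service 808 + fixed 297 = 1105
{Ashby, York}: Z1→Ashby 12·9=108, Z2→Ashby 3·25=75, Z3→Ashby 9·6=54, Z4→York 3·11=33, Z5→York 5·20=100, Z6→Ashby 3·20=60, Z7→Ashby 6·4=24, Z8→Ashby 4·19=76. Service 530; fixed 579; total 1109.
{Upton, Ashby, Ryde, Pell, Milton, York}: Z1→Ryde 5·9=45, Z2→Ashby 3·25=75, Z3→Milton 7·6=42, Z4→York 3·11=33, Z5→York 5·20=100, Z6→Ashby 3·20=60, Z7→Pell 2·4=8, Z8→Milton 2·19=38. Service 401; fixed 1950; total 2351.
No other subset beats 959.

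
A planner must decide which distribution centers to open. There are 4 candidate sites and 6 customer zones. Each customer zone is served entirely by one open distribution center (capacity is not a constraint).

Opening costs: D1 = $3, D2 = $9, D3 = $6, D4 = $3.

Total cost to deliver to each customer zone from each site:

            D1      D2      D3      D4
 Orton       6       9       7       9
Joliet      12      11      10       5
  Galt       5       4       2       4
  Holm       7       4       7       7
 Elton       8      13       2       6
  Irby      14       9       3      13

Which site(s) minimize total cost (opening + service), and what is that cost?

For any fixed open set, each customer zone goes to its cheapest open site; total = fixed + service.
{D3, D4}: Orton→D3 7, Joliet→D4 5, Galt→D3 2, Holm→D3 7, Elton→D3 2, Irby→D3 3. Service 26; fixed 9; total 35.
{D1, D3, D4}: service 25 + fixed 12 = 37
{D3}: service 31 + fixed 6 = 37
{D1, D2, D3, D4}: service 22 + fixed 21 = 43
(All 15 nonempty subsets were checked; D3 and D4 is lowest.)

Open D3 and D4; minimum total cost 35.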